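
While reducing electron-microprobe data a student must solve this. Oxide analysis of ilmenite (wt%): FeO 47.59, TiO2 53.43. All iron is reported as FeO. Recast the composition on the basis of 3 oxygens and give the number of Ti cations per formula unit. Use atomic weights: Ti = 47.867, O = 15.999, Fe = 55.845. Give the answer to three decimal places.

1.003 Ti apfu

47.59 wt% FeO ÷ 71.844 g/mol = 0.66241 mol, giving 0.66241 Fe and 0.66241 O.
53.43 wt% TiO2 ÷ 79.865 g/mol = 0.66900 mol, giving 0.66900 Ti and 1.33800 O.
Oxygen sums to 2.00041; scaling by 3/2.00041 = 1.49969 puts the formula on 3 O.
Ti: 0.66900 × 1.49969 = 1.003 atoms per formula unit.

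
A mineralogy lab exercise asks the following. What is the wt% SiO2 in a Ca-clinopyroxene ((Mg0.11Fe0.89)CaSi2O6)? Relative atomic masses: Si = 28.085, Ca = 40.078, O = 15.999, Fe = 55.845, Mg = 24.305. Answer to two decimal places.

M((Mg0.11Fe0.89)CaSi2O6) = 244.618 g/mol; M(SiO2) = 60.083 g/mol.
Moles SiO2 per formula unit = 2 Si ÷ 1 = 2.0000.
SiO2 fraction = (2.0000 × 60.083) / 244.618 = 120.166/244.618 = 0.4912.

49.12 wt%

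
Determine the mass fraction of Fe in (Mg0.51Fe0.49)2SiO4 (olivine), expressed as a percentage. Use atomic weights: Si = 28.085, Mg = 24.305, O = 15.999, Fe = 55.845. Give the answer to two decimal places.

31.89 mass %

Molar mass of (Mg0.51Fe0.49)2SiO4: 1.02·24.305 + 0.98·55.845 + 1·28.085 + 4·15.999 = 171.600 g/mol.
Mass of Fe per formula unit: 0.98 × 55.845 = 54.728 g.
Weight fraction Fe = 54.728 / 171.600 = 0.3189.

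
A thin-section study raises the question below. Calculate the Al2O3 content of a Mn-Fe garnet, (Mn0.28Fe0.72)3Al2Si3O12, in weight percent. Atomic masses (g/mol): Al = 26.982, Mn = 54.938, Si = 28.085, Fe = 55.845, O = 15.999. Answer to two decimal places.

20.52 wt%

M((Mn0.28Fe0.72)3Al2Si3O12) = 496.980 g/mol; M(Al2O3) = 101.961 g/mol.
Moles Al2O3 per formula unit = 2 Al ÷ 2 = 1.0000.
Al2O3 fraction = (1.0000 × 101.961) / 496.980 = 101.961/496.980 = 0.2052.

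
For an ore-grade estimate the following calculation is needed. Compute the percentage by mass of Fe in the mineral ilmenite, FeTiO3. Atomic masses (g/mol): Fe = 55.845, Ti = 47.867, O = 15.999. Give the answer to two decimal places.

36.81 mass %

M(FeTiO3) = 151.709 g/mol.
Fe contributes 1 × 55.845 = 55.845 g per mole.
55.845/151.709 = 0.3681 → 36.81%.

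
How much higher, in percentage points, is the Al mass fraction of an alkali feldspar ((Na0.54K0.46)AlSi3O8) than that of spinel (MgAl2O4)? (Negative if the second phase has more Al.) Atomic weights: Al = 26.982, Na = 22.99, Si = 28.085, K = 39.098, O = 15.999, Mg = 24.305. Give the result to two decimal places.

-27.92 percentage points

Al in (Na0.54K0.46)AlSi3O8: molar mass 269.629 g/mol; 1×26.982 = 26.982 g → 10.01 wt%.
Al in MgAl2O4: molar mass 142.265 g/mol; 2×26.982 = 53.964 g → 37.93 wt%.
Difference = 10.01 − 37.93 = -27.92 percentage points.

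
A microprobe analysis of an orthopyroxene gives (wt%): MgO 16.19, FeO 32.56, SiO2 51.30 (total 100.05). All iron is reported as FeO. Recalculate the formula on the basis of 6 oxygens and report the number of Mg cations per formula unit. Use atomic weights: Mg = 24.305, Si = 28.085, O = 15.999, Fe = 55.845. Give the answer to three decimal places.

MgO (M=40.304): mol = 0.40170; Mg = 0.40170, O = 0.40170.
FeO (M=71.844): mol = 0.45320; Fe = 0.45320, O = 0.45320.
SiO2 (M=60.083): mol = 0.85382; Si = 0.85382, O = 1.70764.
ΣO = 2.56254; factor = 6/ΣO = 2.34143.
Mg apfu = 0.40170 × 2.34143 = 0.941.

0.941 Mg apfu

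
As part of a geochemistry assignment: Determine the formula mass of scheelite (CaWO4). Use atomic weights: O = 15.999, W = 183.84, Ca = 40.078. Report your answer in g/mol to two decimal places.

The formula mass is the sum 1×40.078 + 1×183.84 + 4×15.999.

287.91 g/mol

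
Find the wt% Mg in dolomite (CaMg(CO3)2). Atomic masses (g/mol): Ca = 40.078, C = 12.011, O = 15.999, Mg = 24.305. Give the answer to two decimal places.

13.18 wt%

Molar mass of CaMg(CO3)2: 1*40.078 + 1*24.305 + 2*12.011 + 6*15.999 = 184.399 g/mol.
Mass of Mg per formula unit: 1 × 24.305 = 24.305 g.
Weight fraction Mg = 24.305 / 184.399 = 0.1318.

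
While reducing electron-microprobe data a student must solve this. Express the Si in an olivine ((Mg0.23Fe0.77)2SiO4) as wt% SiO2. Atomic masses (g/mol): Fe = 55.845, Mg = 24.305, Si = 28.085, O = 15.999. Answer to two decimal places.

Formula mass = 189.263 g/mol.
1 Si → 1.0000 mol SiO2 per formula unit; M(SiO2) = 60.083, so SiO2 mass = 60.083 g.
60.083/189.263 × 100 = 31.75 wt%.

31.75 wt%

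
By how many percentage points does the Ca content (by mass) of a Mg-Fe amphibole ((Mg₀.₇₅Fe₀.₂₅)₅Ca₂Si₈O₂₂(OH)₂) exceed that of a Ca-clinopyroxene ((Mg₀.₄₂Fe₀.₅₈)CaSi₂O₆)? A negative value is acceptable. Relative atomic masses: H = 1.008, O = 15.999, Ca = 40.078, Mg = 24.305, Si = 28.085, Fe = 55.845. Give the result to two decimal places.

Ca in (Mg₀.₇₅Fe₀.₂₅)₅Ca₂Si₈O₂₂(OH)₂: molar mass 851.778 g/mol; 2×40.078 = 80.156 g → 9.41 wt%.
Ca in (Mg₀.₄₂Fe₀.₅₈)CaSi₂O₆: molar mass 234.840 g/mol; 1×40.078 = 40.078 g → 17.07 wt%.
Difference = 9.41 − 17.07 = -7.66 percentage points.

-7.66 percentage points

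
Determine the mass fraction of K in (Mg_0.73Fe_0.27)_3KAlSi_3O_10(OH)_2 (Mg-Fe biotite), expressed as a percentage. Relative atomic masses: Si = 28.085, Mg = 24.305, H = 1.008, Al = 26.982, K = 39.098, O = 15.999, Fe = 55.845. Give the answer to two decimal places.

Molar mass of (Mg_0.73Fe_0.27)_3KAlSi_3O_10(OH)_2: 2.19*24.305 + 0.81*55.845 + 1*39.098 + 1*26.982 + 3*28.085 + 12*15.999 + 2*1.008 = 442.801 g/mol.
Mass of K per formula unit: 1 × 39.098 = 39.098 g.
Weight fraction K = 39.098 / 442.801 = 0.0883.

8.83 weight percent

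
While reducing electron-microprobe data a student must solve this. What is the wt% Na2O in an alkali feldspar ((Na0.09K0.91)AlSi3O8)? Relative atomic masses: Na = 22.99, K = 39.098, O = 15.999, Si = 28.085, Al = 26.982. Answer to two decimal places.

1.01 wt%

Formula mass = 276.877 g/mol.
0.09 Na → 0.0450 mol Na2O per formula unit; M(Na2O) = 61.979, so Na2O mass = 2.789 g.
2.789/276.877 × 100 = 1.01 wt%.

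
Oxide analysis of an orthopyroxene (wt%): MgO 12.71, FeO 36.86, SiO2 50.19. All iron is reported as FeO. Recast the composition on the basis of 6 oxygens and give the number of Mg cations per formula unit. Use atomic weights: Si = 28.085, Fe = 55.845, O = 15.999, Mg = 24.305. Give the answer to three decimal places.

MgO (M=40.304): mol = 0.31535; Mg = 0.31535, O = 0.31535.
FeO (M=71.844): mol = 0.51306; Fe = 0.51306, O = 0.51306.
SiO2 (M=60.083): mol = 0.83534; Si = 0.83534, O = 1.67068.
ΣO = 2.49909; factor = 6/ΣO = 2.40087.
Mg apfu = 0.31535 × 2.40087 = 0.757.

0.757 Mg apfu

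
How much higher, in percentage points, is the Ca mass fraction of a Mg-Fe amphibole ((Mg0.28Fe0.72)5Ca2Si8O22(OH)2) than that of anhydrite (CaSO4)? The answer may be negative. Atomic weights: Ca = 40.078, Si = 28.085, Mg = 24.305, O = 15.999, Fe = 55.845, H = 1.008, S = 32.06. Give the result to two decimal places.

First mineral: 80.156 g Ca in 925.897 g formula = 8.66 wt% Ca.
Second mineral: 40.078 g Ca in 136.134 g formula = 29.44 wt% Ca.
8.66% − 29.44% gives a difference of -20.78 percentage points.

-20.78 percentage points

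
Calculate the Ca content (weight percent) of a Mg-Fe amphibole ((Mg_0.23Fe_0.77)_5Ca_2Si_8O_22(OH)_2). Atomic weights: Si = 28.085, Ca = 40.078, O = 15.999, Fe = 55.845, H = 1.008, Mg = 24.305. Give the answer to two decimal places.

M((Mg_0.23Fe_0.77)_5Ca_2Si_8O_22(OH)_2) = 933.782 g/mol.
Ca contributes 2 × 40.078 = 80.156 g per mole.
80.156/933.782 = 0.0858 → 8.58%.

8.58 weight percent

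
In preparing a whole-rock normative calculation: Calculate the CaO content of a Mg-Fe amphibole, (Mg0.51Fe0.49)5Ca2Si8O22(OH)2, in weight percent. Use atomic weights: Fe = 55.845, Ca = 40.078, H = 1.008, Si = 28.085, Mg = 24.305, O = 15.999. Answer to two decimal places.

M((Mg0.51Fe0.49)5Ca2Si8O22(OH)2) = 889.626 g/mol; M(CaO) = 56.077 g/mol.
Moles CaO per formula unit = 2 Ca ÷ 1 = 2.0000.
CaO fraction = (2.0000 × 56.077) / 889.626 = 112.154/889.626 = 0.1261.

12.61 wt%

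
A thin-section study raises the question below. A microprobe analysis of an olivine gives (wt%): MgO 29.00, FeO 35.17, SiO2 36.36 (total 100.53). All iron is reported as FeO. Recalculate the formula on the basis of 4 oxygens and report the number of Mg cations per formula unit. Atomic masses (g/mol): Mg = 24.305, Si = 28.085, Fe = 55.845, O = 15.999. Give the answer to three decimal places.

MgO: 29.00/40.304 = 0.71953 mol → 0.71953 mol Mg, 0.71953 mol O.
FeO: 35.17/71.844 = 0.48953 mol → 0.48953 mol Fe, 0.48953 mol O.
SiO2: 36.36/60.083 = 0.60516 mol → 0.60516 mol Si, 1.21032 mol O.
Total oxygen = 2.41938 mol. Normalization factor = 4/2.41938 = 1.65332.
Mg per 4 O = 0.71953 × 1.65332 = 1.190.

1.190 Mg apfu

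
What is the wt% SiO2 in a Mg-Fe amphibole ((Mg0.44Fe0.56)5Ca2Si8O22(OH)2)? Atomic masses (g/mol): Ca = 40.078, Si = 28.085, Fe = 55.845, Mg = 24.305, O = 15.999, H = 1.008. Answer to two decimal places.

53.37 wt%

Molar mass of (Mg0.44Fe0.56)5Ca2Si8O22(OH)2 = 2.20×24.305 + 2.80×55.845 + 2×40.078 + 8×28.085 + 24×15.999 + 2×1.008 = 900.665 g/mol.
Each formula unit contains 8 Si, equivalent to 8/1 = 8.0000 mol SiO2.
M(SiO2) = 1×28.085 + 2×15.999 = 60.083 g/mol.
Mass of SiO2 per formula unit = 8.0000 × 60.083 = 480.664 g.
SiO2 wt% = 480.664 / 900.665 × 100 = 53.37%.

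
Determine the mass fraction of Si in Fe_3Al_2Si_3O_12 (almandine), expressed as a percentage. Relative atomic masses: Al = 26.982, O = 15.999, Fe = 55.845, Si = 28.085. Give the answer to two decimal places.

Formula mass = 3·55.845 + 2·26.982 + 3·28.085 + 12·15.999 = 497.742 g/mol, of which 84.255 g is Si.
So Si makes up 84.255/497.742 = 0.1693 of the mass, i.e. 16.93%.

16.93 weight percent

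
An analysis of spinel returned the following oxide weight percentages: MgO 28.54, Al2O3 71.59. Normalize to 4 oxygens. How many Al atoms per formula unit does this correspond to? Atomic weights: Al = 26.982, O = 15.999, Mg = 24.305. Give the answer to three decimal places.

MgO: 28.54/40.304 = 0.70812 mol → 0.70812 mol Mg, 0.70812 mol O.
Al2O3: 71.59/101.961 = 0.70213 mol → 1.40426 mol Al, 2.10639 mol O.
Total oxygen = 2.81451 mol. Normalization factor = 4/2.81451 = 1.42121.
Al per 4 O = 1.40426 × 1.42121 = 1.996.

1.996 Al apfu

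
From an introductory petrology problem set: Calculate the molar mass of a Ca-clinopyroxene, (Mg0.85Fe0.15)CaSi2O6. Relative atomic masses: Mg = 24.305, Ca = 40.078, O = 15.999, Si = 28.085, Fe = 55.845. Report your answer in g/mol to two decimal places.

221.28 g/mol

The formula mass is the sum 0.85×24.305 + 0.15×55.845 + 1×40.078 + 2×28.085 + 6×15.999.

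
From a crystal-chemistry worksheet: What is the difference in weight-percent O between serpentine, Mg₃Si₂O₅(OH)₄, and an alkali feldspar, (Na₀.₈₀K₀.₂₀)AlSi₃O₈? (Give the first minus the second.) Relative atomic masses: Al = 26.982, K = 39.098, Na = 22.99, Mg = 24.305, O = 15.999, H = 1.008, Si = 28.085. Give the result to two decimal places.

M(Mg₃Si₂O₅(OH)₄) = 277.108 g/mol, so wt% O = 143.991/277.108 × 100 = 51.96%.
M((Na₀.₈₀K₀.₂₀)AlSi₃O₈) = 265.441 g/mol, so wt% O = 127.992/265.441 × 100 = 48.22%.
51.96 − 48.22 = 3.74 pp.

3.74 percentage points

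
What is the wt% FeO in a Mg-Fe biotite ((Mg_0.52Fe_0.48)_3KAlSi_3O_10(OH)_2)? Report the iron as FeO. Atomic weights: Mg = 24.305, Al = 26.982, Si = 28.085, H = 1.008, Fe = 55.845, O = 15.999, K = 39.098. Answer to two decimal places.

Formula mass = 462.672 g/mol.
1.44 Fe → 1.4400 mol FeO per formula unit; M(FeO) = 71.844, so FeO mass = 103.455 g.
103.455/462.672 × 100 = 22.36 wt%.

22.36 wt%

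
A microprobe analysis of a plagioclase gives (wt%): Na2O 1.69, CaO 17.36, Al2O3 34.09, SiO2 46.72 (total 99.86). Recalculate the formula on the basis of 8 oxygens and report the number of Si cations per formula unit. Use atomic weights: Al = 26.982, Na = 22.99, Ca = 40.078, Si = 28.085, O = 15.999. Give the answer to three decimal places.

2.149 Si apfu

1.69 wt% Na2O ÷ 61.979 g/mol = 0.02727 mol, giving 0.05454 Na and 0.02727 O.
17.36 wt% CaO ÷ 56.077 g/mol = 0.30957 mol, giving 0.30957 Ca and 0.30957 O.
34.09 wt% Al2O3 ÷ 101.961 g/mol = 0.33434 mol, giving 0.66868 Al and 1.00302 O.
46.72 wt% SiO2 ÷ 60.083 g/mol = 0.77759 mol, giving 0.77759 Si and 1.55518 O.
Oxygen sums to 2.89504; scaling by 8/2.89504 = 2.76335 puts the formula on 8 O.
Si: 0.77759 × 2.76335 = 2.149 atoms per formula unit.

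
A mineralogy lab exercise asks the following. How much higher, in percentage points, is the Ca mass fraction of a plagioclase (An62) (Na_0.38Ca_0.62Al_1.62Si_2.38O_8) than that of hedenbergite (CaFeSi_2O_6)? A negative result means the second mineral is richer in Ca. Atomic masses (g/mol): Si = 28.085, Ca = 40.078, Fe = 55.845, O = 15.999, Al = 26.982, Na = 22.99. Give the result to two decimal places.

M(Na_0.38Ca_0.62Al_1.62Si_2.38O_8) = 272.130 g/mol, so wt% Ca = 24.848/272.130 × 100 = 9.13%.
M(CaFeSi_2O_6) = 248.087 g/mol, so wt% Ca = 40.078/248.087 × 100 = 16.15%.
9.13 − 16.15 = -7.02 pp.

-7.02 percentage points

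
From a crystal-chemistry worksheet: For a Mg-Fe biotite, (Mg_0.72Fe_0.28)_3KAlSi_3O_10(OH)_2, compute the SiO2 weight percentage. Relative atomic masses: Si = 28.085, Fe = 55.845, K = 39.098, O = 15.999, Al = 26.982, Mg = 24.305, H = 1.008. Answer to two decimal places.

M((Mg_0.72Fe_0.28)_3KAlSi_3O_10(OH)_2) = 443.748 g/mol; M(SiO2) = 60.083 g/mol.
Moles SiO2 per formula unit = 3 Si ÷ 1 = 3.0000.
SiO2 fraction = (3.0000 × 60.083) / 443.748 = 180.249/443.748 = 0.4062.

40.62 wt%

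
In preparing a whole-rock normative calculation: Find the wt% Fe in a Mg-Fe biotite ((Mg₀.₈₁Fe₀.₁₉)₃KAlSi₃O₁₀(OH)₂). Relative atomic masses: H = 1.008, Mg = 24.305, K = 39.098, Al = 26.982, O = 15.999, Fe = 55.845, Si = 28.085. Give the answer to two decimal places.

Molar mass of (Mg₀.₈₁Fe₀.₁₉)₃KAlSi₃O₁₀(OH)₂: 2.43*24.305 + 0.57*55.845 + 1*39.098 + 1*26.982 + 3*28.085 + 12*15.999 + 2*1.008 = 435.232 g/mol.
Mass of Fe per formula unit: 0.57 × 55.845 = 31.832 g.
Weight fraction Fe = 31.832 / 435.232 = 0.0731.

7.31 wt%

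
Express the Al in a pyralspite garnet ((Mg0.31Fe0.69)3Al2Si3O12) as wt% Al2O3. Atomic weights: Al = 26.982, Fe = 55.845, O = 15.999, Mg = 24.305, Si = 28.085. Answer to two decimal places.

21.77 wt%

M((Mg0.31Fe0.69)3Al2Si3O12) = 468.410 g/mol; M(Al2O3) = 101.961 g/mol.
Moles Al2O3 per formula unit = 2 Al ÷ 2 = 1.0000.
Al2O3 fraction = (1.0000 × 101.961) / 468.410 = 101.961/468.410 = 0.2177.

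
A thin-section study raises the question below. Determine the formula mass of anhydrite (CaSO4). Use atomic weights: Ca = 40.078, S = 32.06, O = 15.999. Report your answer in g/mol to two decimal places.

136.13 g/mol

Ca: 1 × 40.078 = 40.0780
S: 1 × 32.06 = 32.0600
O: 4 × 15.999 = 63.9960
Summing the contributions gives the formula mass.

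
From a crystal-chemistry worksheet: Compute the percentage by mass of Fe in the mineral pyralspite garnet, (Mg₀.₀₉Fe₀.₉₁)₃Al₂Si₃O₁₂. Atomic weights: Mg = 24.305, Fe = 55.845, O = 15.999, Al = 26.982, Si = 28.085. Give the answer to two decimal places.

Molar mass of (Mg₀.₀₉Fe₀.₉₁)₃Al₂Si₃O₁₂: 0.27·24.305 + 2.73·55.845 + 2·26.982 + 3·28.085 + 12·15.999 = 489.226 g/mol.
Mass of Fe per formula unit: 2.73 × 55.845 = 152.457 g.
Weight fraction Fe = 152.457 / 489.226 = 0.3116.

31.16 wt%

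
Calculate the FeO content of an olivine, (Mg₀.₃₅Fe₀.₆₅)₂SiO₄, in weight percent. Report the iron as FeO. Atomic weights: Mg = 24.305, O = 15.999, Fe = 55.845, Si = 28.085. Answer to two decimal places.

Formula mass = 181.693 g/mol.
1.30 Fe → 1.3000 mol FeO per formula unit; M(FeO) = 71.844, so FeO mass = 93.397 g.
93.397/181.693 × 100 = 51.40 wt%.

51.40 wt%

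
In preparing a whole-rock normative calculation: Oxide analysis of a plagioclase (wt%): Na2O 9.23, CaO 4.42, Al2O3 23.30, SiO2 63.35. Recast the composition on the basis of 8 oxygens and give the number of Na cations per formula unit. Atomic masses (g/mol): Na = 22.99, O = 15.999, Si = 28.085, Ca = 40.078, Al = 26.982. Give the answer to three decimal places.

0.788 Na apfu

Na2O: 9.23/61.979 = 0.14892 mol → 0.29784 mol Na, 0.14892 mol O.
CaO: 4.42/56.077 = 0.07882 mol → 0.07882 mol Ca, 0.07882 mol O.
Al2O3: 23.30/101.961 = 0.22852 mol → 0.45704 mol Al, 0.68556 mol O.
SiO2: 63.35/60.083 = 1.05437 mol → 1.05437 mol Si, 2.10874 mol O.
Total oxygen = 3.02204 mol. Normalization factor = 8/3.02204 = 2.64722.
Na per 8 O = 0.29784 × 2.64722 = 0.788.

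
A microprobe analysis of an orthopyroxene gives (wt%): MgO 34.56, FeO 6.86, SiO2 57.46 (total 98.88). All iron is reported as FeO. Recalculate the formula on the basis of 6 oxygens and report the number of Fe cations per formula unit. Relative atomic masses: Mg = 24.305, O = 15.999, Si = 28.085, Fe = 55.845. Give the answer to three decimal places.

34.56 wt% MgO ÷ 40.304 g/mol = 0.85748 mol, giving 0.85748 Mg and 0.85748 O.
6.86 wt% FeO ÷ 71.844 g/mol = 0.09548 mol, giving 0.09548 Fe and 0.09548 O.
57.46 wt% SiO2 ÷ 60.083 g/mol = 0.95634 mol, giving 0.95634 Si and 1.91268 O.
Oxygen sums to 2.86564; scaling by 6/2.86564 = 2.09377 puts the formula on 6 O.
Fe: 0.09548 × 2.09377 = 0.200 atoms per formula unit.

0.200 Fe apfu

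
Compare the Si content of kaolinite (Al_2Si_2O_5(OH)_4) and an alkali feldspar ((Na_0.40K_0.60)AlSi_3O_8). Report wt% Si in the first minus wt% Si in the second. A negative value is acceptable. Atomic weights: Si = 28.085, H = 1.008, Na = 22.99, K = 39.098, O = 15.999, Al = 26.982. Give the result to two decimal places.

First mineral: 56.170 g Si in 258.157 g formula = 21.76 wt% Si.
Second mineral: 84.255 g Si in 271.884 g formula = 30.99 wt% Si.
21.76% − 30.99% gives a difference of -9.23 percentage points.

-9.23 percentage points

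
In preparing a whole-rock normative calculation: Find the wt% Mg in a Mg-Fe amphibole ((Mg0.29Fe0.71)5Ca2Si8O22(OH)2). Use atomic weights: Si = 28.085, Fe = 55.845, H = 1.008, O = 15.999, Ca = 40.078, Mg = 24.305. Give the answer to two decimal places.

Formula mass = 1.45×24.305 + 3.55×55.845 + 2×40.078 + 8×28.085 + 24×15.999 + 2×1.008 = 924.320 g/mol, of which 35.242 g is Mg.
So Mg makes up 35.242/924.320 = 0.0381 of the mass, i.e. 3.81%.

3.81 weight percent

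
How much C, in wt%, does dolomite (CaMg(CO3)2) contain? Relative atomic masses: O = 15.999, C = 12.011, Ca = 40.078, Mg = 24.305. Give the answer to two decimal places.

13.03 wt%

M(CaMg(CO3)2) = 184.399 g/mol.
C contributes 2 × 12.011 = 24.022 g per mole.
24.022/184.399 = 0.1303 → 13.03%.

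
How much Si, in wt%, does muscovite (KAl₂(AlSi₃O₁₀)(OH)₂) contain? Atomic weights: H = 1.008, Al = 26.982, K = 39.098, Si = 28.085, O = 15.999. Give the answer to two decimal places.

Molar mass of KAl₂(AlSi₃O₁₀)(OH)₂: 1·39.098 + 3·26.982 + 3·28.085 + 12·15.999 + 2·1.008 = 398.303 g/mol.
Mass of Si per formula unit: 3 × 28.085 = 84.255 g.
Weight fraction Si = 84.255 / 398.303 = 0.2115.

21.15 wt%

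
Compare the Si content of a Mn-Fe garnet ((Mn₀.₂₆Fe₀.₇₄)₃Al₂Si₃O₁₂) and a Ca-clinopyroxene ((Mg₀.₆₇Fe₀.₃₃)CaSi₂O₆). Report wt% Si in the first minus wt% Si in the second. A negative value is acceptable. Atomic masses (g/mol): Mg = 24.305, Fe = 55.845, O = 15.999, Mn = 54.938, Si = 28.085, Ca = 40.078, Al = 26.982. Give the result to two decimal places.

-7.80 percentage points

Si in (Mn₀.₂₆Fe₀.₇₄)₃Al₂Si₃O₁₂: molar mass 497.035 g/mol; 3×28.085 = 84.255 g → 16.95 wt%.
Si in (Mg₀.₆₇Fe₀.₃₃)CaSi₂O₆: molar mass 226.955 g/mol; 2×28.085 = 56.170 g → 24.75 wt%.
Difference = 16.95 − 24.75 = -7.80 percentage points.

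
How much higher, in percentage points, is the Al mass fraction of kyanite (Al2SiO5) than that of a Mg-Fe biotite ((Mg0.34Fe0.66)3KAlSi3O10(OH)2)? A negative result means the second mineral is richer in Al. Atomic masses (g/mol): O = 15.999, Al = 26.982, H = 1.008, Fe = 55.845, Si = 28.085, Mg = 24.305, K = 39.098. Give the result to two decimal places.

M(Al2SiO5) = 162.044 g/mol, so wt% Al = 53.964/162.044 × 100 = 33.30%.
M((Mg0.34Fe0.66)3KAlSi3O10(OH)2) = 479.703 g/mol, so wt% Al = 26.982/479.703 × 100 = 5.62%.
33.30 − 5.62 = 27.68 pp.

27.68 percentage points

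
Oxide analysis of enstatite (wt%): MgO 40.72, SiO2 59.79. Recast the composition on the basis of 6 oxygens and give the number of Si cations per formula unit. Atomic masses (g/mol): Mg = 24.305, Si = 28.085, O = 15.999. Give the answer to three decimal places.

40.72 wt% MgO ÷ 40.304 g/mol = 1.01032 mol, giving 1.01032 Mg and 1.01032 O.
59.79 wt% SiO2 ÷ 60.083 g/mol = 0.99512 mol, giving 0.99512 Si and 1.99024 O.
Oxygen sums to 3.00056; scaling by 6/3.00056 = 1.99963 puts the formula on 6 O.
Si: 0.99512 × 1.99963 = 1.990 atoms per formula unit.

1.990 Si apfu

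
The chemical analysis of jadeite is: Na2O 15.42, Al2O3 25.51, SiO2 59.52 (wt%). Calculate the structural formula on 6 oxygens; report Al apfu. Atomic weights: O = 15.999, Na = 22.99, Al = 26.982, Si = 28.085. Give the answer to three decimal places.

15.42 wt% Na2O ÷ 61.979 g/mol = 0.24879 mol, giving 0.49758 Na and 0.24879 O.
25.51 wt% Al2O3 ÷ 101.961 g/mol = 0.25019 mol, giving 0.50038 Al and 0.75057 O.
59.52 wt% SiO2 ÷ 60.083 g/mol = 0.99063 mol, giving 0.99063 Si and 1.98126 O.
Oxygen sums to 2.98062; scaling by 6/2.98062 = 2.01300 puts the formula on 6 O.
Al: 0.50038 × 2.01300 = 1.007 atoms per formula unit.

1.007 Al apfu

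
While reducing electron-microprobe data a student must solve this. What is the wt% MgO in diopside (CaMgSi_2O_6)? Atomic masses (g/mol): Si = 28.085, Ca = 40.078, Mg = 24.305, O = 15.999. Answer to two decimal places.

18.61 wt%

M(CaMgSi_2O_6) = 216.547 g/mol; M(MgO) = 40.304 g/mol.
Moles MgO per formula unit = 1 Mg ÷ 1 = 1.0000.
MgO fraction = (1.0000 × 40.304) / 216.547 = 40.304/216.547 = 0.1861.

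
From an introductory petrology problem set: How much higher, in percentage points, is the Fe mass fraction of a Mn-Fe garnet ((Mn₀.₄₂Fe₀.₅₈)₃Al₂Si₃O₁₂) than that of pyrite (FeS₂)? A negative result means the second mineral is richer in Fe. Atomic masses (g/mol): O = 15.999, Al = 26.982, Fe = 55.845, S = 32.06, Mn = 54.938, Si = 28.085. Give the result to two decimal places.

First mineral: 97.170 g Fe in 496.599 g formula = 19.57 wt% Fe.
Second mineral: 55.845 g Fe in 119.965 g formula = 46.55 wt% Fe.
19.57% − 46.55% gives a difference of -26.98 percentage points.

-26.98 percentage points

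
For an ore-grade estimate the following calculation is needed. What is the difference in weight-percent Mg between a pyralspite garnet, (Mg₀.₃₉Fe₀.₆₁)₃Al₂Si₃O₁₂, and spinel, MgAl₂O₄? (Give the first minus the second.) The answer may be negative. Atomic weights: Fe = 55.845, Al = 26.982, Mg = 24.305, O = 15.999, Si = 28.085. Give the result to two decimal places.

First mineral: 28.437 g Mg in 460.840 g formula = 6.17 wt% Mg.
Second mineral: 24.305 g Mg in 142.265 g formula = 17.08 wt% Mg.
6.17% − 17.08% gives a difference of -10.91 percentage points.

-10.91 percentage points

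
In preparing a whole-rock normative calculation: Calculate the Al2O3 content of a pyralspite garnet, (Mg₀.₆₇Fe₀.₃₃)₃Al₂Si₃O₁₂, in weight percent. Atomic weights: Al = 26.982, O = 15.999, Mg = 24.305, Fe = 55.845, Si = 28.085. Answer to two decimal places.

23.47 wt%

M((Mg₀.₆₇Fe₀.₃₃)₃Al₂Si₃O₁₂) = 434.347 g/mol; M(Al2O3) = 101.961 g/mol.
Moles Al2O3 per formula unit = 2 Al ÷ 2 = 1.0000.
Al2O3 fraction = (1.0000 × 101.961) / 434.347 = 101.961/434.347 = 0.2347.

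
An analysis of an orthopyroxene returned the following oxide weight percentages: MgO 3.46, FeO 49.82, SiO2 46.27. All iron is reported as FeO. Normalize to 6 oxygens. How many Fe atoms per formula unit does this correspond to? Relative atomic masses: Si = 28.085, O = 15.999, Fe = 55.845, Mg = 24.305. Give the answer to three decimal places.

MgO (M=40.304): mol = 0.08585; Mg = 0.08585, O = 0.08585.
FeO (M=71.844): mol = 0.69345; Fe = 0.69345, O = 0.69345.
SiO2 (M=60.083): mol = 0.77010; Si = 0.77010, O = 1.54020.
ΣO = 2.31950; factor = 6/ΣO = 2.58676.
Fe apfu = 0.69345 × 2.58676 = 1.794.

1.794 Fe apfu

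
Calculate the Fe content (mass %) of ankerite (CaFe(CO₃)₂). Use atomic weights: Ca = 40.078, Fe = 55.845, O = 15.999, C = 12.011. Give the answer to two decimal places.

M(CaFe(CO₃)₂) = 215.939 g/mol.
Fe contributes 1 × 55.845 = 55.845 g per mole.
55.845/215.939 = 0.2586 → 25.86%.

25.86 mass %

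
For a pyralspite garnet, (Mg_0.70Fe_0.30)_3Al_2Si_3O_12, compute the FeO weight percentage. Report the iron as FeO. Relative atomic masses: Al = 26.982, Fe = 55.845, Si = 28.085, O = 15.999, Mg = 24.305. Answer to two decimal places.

M((Mg_0.70Fe_0.30)_3Al_2Si_3O_12) = 431.508 g/mol; M(FeO) = 71.844 g/mol.
Moles FeO per formula unit = 0.90 Fe ÷ 1 = 0.9000.
FeO fraction = (0.9000 × 71.844) / 431.508 = 64.660/431.508 = 0.1498.

14.98 wt%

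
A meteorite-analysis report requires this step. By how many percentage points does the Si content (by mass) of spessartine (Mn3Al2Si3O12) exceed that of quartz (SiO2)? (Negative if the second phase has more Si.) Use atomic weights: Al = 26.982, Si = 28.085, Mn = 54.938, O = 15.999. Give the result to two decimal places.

-29.72 percentage points

Si in Mn3Al2Si3O12: molar mass 495.021 g/mol; 3×28.085 = 84.255 g → 17.02 wt%.
Si in SiO2: molar mass 60.083 g/mol; 1×28.085 = 28.085 g → 46.74 wt%.
Difference = 17.02 − 46.74 = -29.72 percentage points.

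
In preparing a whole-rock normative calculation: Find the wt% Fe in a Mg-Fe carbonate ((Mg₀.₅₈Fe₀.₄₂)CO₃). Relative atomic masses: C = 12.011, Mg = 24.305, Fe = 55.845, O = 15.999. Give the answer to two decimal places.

Formula mass = 0.58*24.305 + 0.42*55.845 + 1*12.011 + 3*15.999 = 97.560 g/mol, of which 23.455 g is Fe.
So Fe makes up 23.455/97.560 = 0.2404 of the mass, i.e. 24.04%.

24.04 mass %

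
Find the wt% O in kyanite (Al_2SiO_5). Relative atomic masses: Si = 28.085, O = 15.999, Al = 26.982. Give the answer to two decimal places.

49.37 weight percent

Molar mass of Al_2SiO_5: 2*26.982 + 1*28.085 + 5*15.999 = 162.044 g/mol.
Mass of O per formula unit: 5 × 15.999 = 79.995 g.
Weight fraction O = 79.995 / 162.044 = 0.4937.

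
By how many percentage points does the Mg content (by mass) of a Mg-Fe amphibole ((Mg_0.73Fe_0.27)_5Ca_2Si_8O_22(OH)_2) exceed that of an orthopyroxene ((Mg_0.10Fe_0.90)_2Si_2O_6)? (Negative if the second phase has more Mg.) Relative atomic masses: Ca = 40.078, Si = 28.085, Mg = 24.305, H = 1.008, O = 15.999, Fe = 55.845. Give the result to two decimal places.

Mg in (Mg_0.73Fe_0.27)_5Ca_2Si_8O_22(OH)_2: molar mass 854.932 g/mol; 3.65×24.305 = 88.713 g → 10.38 wt%.
Mg in (Mg_0.10Fe_0.90)_2Si_2O_6: molar mass 257.546 g/mol; 0.20×24.305 = 4.861 g → 1.89 wt%.
Difference = 10.38 − 1.89 = 8.49 percentage points.

8.49 percentage points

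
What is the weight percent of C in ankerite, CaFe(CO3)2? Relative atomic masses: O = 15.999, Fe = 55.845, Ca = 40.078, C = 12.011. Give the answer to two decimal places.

M(CaFe(CO3)2) = 215.939 g/mol.
C contributes 2 × 12.011 = 24.022 g per mole.
24.022/215.939 = 0.1112 → 11.12%.

11.12 mass %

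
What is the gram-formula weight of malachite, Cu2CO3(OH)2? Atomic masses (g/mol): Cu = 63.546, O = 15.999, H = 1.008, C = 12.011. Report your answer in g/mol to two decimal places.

221.11 g/mol

The formula mass is the sum 2(63.546) + 1(12.011) + 5(15.999) + 2(1.008).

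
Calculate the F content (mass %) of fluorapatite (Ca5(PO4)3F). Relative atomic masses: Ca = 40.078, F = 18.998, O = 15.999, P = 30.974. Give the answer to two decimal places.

Formula mass = 5*40.078 + 3*30.974 + 12*15.999 + 1*18.998 = 504.298 g/mol, of which 18.998 g is F.
So F makes up 18.998/504.298 = 0.0377 of the mass, i.e. 3.77%.

3.77 mass %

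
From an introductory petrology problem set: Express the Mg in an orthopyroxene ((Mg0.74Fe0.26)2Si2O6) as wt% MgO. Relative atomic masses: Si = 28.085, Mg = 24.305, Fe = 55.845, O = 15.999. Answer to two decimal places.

Molar mass of (Mg0.74Fe0.26)2Si2O6 = 1.48*24.305 + 0.52*55.845 + 2*28.085 + 6*15.999 = 217.175 g/mol.
Each formula unit contains 1.48 Mg, equivalent to 1.48/1 = 1.4800 mol MgO.
M(MgO) = 1×24.305 + 1×15.999 = 40.304 g/mol.
Mass of MgO per formula unit = 1.4800 × 40.304 = 59.650 g.
MgO wt% = 59.650 / 217.175 × 100 = 27.47%.

27.47 wt%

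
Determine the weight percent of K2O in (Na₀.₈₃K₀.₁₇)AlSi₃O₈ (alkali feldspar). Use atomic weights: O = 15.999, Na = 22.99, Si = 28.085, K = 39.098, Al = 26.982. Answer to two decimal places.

3.02 wt%

Formula mass = 264.957 g/mol.
0.17 K → 0.0850 mol K2O per formula unit; M(K2O) = 94.195, so K2O mass = 8.007 g.
8.007/264.957 × 100 = 3.02 wt%.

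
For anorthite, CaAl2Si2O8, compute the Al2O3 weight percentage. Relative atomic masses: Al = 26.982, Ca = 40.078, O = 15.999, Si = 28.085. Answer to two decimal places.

36.65 wt%

Formula mass = 278.204 g/mol.
2 Al → 1.0000 mol Al2O3 per formula unit; M(Al2O3) = 101.961, so Al2O3 mass = 101.961 g.
101.961/278.204 × 100 = 36.65 wt%.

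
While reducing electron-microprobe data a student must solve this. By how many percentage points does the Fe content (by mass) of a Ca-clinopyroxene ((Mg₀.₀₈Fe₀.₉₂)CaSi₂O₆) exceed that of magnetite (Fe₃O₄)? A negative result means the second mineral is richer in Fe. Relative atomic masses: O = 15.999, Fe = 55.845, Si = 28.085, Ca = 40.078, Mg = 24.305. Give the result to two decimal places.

M((Mg₀.₀₈Fe₀.₉₂)CaSi₂O₆) = 245.564 g/mol, so wt% Fe = 51.377/245.564 × 100 = 20.92%.
M(Fe₃O₄) = 231.531 g/mol, so wt% Fe = 167.535/231.531 × 100 = 72.36%.
20.92 − 72.36 = -51.44 pp.

-51.44 percentage points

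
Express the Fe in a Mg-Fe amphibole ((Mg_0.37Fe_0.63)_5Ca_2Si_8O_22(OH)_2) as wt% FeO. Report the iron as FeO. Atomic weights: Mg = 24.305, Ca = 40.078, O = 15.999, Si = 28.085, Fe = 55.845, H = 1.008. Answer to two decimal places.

Molar mass of (Mg_0.37Fe_0.63)_5Ca_2Si_8O_22(OH)_2 = 1.85*24.305 + 3.15*55.845 + 2*40.078 + 8*28.085 + 24*15.999 + 2*1.008 = 911.704 g/mol.
Each formula unit contains 3.15 Fe, equivalent to 3.15/1 = 3.1500 mol FeO.
M(FeO) = 1×55.845 + 1×15.999 = 71.844 g/mol.
Mass of FeO per formula unit = 3.1500 × 71.844 = 226.309 g.
FeO wt% = 226.309 / 911.704 × 100 = 24.82%.

24.82 wt%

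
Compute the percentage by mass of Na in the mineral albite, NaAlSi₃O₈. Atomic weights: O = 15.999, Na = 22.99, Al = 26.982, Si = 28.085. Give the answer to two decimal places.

Formula mass = 1*22.99 + 1*26.982 + 3*28.085 + 8*15.999 = 262.219 g/mol, of which 22.990 g is Na.
So Na makes up 22.990/262.219 = 0.0877 of the mass, i.e. 8.77%.

8.77 wt%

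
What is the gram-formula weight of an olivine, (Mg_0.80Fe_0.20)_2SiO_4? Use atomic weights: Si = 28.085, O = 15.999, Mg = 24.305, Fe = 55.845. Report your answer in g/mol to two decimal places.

153.31 g/mol

M = 1.60*24.305 + 0.40*55.845 + 1*28.085 + 4*15.999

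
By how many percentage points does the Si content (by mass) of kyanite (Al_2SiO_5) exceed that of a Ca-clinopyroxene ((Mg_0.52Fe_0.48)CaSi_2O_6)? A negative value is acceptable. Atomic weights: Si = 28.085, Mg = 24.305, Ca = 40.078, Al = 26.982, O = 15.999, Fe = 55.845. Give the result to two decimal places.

-6.91 percentage points

First mineral: 28.085 g Si in 162.044 g formula = 17.33 wt% Si.
Second mineral: 56.170 g Si in 231.686 g formula = 24.24 wt% Si.
17.33% − 24.24% gives a difference of -6.91 percentage points.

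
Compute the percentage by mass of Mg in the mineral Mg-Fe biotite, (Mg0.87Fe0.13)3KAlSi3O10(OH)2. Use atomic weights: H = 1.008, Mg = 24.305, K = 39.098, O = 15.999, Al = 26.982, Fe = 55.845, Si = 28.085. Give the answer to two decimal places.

Molar mass of (Mg0.87Fe0.13)3KAlSi3O10(OH)2: 2.61*24.305 + 0.39*55.845 + 1*39.098 + 1*26.982 + 3*28.085 + 12*15.999 + 2*1.008 = 429.555 g/mol.
Mass of Mg per formula unit: 2.61 × 24.305 = 63.436 g.
Weight fraction Mg = 63.436 / 429.555 = 0.1477.

14.77 weight percent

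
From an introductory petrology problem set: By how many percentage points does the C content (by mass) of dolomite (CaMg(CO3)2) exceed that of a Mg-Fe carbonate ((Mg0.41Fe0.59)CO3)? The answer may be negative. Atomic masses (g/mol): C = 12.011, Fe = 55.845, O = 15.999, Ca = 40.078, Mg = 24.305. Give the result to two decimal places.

1.36 percentage points

First mineral: 24.022 g C in 184.399 g formula = 13.03 wt% C.
Second mineral: 12.011 g C in 102.922 g formula = 11.67 wt% C.
13.03% − 11.67% gives a difference of 1.36 percentage points.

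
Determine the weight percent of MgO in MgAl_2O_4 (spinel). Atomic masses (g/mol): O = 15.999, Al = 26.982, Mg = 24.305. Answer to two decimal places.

28.33 wt%

M(MgAl_2O_4) = 142.265 g/mol; M(MgO) = 40.304 g/mol.
Moles MgO per formula unit = 1 Mg ÷ 1 = 1.0000.
MgO fraction = (1.0000 × 40.304) / 142.265 = 40.304/142.265 = 0.2833.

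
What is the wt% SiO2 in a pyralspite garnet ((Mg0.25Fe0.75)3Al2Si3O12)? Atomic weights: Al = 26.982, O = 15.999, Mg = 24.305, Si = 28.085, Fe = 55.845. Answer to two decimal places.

Molar mass of (Mg0.25Fe0.75)3Al2Si3O12 = 0.75·24.305 + 2.25·55.845 + 2·26.982 + 3·28.085 + 12·15.999 = 474.087 g/mol.
Each formula unit contains 3 Si, equivalent to 3/1 = 3.0000 mol SiO2.
M(SiO2) = 1×28.085 + 2×15.999 = 60.083 g/mol.
Mass of SiO2 per formula unit = 3.0000 × 60.083 = 180.249 g.
SiO2 wt% = 180.249 / 474.087 × 100 = 38.02%.

38.02 wt%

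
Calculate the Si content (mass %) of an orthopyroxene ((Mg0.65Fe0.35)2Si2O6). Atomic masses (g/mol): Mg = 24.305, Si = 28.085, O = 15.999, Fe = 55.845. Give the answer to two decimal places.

Formula mass = 1.30×24.305 + 0.70×55.845 + 2×28.085 + 6×15.999 = 222.852 g/mol, of which 56.170 g is Si.
So Si makes up 56.170/222.852 = 0.2521 of the mass, i.e. 25.21%.

25.21 mass %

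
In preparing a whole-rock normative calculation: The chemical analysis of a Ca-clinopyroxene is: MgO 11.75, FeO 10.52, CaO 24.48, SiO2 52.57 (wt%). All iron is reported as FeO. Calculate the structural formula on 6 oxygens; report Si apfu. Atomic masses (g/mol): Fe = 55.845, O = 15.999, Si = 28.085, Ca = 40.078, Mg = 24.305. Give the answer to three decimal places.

MgO (M=40.304): mol = 0.29153; Mg = 0.29153, O = 0.29153.
FeO (M=71.844): mol = 0.14643; Fe = 0.14643, O = 0.14643.
CaO (M=56.077): mol = 0.43654; Ca = 0.43654, O = 0.43654.
SiO2 (M=60.083): mol = 0.87496; Si = 0.87496, O = 1.74992.
ΣO = 2.62442; factor = 6/ΣO = 2.28622.
Si apfu = 0.87496 × 2.28622 = 2.000.

2.000 Si apfu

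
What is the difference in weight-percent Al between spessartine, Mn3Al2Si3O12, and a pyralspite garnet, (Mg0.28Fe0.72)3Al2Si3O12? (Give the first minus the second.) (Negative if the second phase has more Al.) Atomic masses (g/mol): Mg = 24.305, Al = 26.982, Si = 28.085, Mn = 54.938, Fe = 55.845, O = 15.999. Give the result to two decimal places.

-0.55 percentage points

First mineral: 53.964 g Al in 495.021 g formula = 10.90 wt% Al.
Second mineral: 53.964 g Al in 471.248 g formula = 11.45 wt% Al.
10.90% − 11.45% gives a difference of -0.55 percentage points.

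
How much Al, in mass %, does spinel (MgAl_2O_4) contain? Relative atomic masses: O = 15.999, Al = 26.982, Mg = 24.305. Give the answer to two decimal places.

Formula mass = 1·24.305 + 2·26.982 + 4·15.999 = 142.265 g/mol, of which 53.964 g is Al.
So Al makes up 53.964/142.265 = 0.3793 of the mass, i.e. 37.93%.

37.93 mass %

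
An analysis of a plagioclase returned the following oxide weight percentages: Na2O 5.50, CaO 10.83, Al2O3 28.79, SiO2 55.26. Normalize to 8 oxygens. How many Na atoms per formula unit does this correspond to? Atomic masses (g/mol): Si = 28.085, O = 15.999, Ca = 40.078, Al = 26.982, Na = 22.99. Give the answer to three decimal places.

5.50 wt% Na2O ÷ 61.979 g/mol = 0.08874 mol, giving 0.17748 Na and 0.08874 O.
10.83 wt% CaO ÷ 56.077 g/mol = 0.19313 mol, giving 0.19313 Ca and 0.19313 O.
28.79 wt% Al2O3 ÷ 101.961 g/mol = 0.28236 mol, giving 0.56472 Al and 0.84708 O.
55.26 wt% SiO2 ÷ 60.083 g/mol = 0.91973 mol, giving 0.91973 Si and 1.83946 O.
Oxygen sums to 2.96841; scaling by 8/2.96841 = 2.69505 puts the formula on 8 O.
Na: 0.17748 × 2.69505 = 0.478 atoms per formula unit.

0.478 Na apfu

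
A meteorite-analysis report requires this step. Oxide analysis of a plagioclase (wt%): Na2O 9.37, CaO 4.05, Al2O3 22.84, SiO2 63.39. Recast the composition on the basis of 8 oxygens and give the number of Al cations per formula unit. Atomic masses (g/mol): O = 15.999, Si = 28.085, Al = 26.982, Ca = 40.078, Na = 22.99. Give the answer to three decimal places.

1.193 Al apfu

9.37 wt% Na2O ÷ 61.979 g/mol = 0.15118 mol, giving 0.30236 Na and 0.15118 O.
4.05 wt% CaO ÷ 56.077 g/mol = 0.07222 mol, giving 0.07222 Ca and 0.07222 O.
22.84 wt% Al2O3 ÷ 101.961 g/mol = 0.22401 mol, giving 0.44802 Al and 0.67203 O.
63.39 wt% SiO2 ÷ 60.083 g/mol = 1.05504 mol, giving 1.05504 Si and 2.11008 O.
Oxygen sums to 3.00551; scaling by 8/3.00551 = 2.66178 puts the formula on 8 O.
Al: 0.44802 × 2.66178 = 1.193 atoms per formula unit.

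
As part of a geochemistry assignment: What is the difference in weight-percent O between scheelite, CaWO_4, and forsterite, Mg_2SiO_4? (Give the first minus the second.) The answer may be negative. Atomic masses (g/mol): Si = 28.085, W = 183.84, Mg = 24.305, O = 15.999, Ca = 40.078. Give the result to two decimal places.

M(CaWO_4) = 287.914 g/mol, so wt% O = 63.996/287.914 × 100 = 22.23%.
M(Mg_2SiO_4) = 140.691 g/mol, so wt% O = 63.996/140.691 × 100 = 45.49%.
22.23 − 45.49 = -23.26 pp.

-23.26 percentage points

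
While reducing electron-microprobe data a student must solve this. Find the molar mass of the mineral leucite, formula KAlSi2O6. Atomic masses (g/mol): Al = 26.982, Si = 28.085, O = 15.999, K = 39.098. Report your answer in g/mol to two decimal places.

218.24 g/mol

The formula mass is the sum 1·39.098 + 1·26.982 + 2·28.085 + 6·15.999.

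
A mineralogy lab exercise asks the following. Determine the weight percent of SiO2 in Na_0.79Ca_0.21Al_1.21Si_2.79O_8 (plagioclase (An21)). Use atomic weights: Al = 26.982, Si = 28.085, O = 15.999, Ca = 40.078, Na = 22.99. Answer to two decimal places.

63.12 wt%

Molar mass of Na_0.79Ca_0.21Al_1.21Si_2.79O_8 = 0.79×22.99 + 0.21×40.078 + 1.21×26.982 + 2.79×28.085 + 8×15.999 = 265.576 g/mol.
Each formula unit contains 2.79 Si, equivalent to 2.79/1 = 2.7900 mol SiO2.
M(SiO2) = 1×28.085 + 2×15.999 = 60.083 g/mol.
Mass of SiO2 per formula unit = 2.7900 × 60.083 = 167.632 g.
SiO2 wt% = 167.632 / 265.576 × 100 = 63.12%.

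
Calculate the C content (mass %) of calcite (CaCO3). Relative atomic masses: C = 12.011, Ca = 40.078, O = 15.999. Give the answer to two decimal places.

Formula mass = 1*40.078 + 1*12.011 + 3*15.999 = 100.086 g/mol, of which 12.011 g is C.
So C makes up 12.011/100.086 = 0.1200 of the mass, i.e. 12.00%.

12.00 mass %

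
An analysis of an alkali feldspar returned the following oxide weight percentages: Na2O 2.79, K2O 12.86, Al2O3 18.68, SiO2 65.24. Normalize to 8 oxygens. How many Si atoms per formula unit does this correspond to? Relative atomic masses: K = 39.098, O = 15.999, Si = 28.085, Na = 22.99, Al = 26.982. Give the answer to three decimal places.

Na2O (M=61.979): mol = 0.04502; Na = 0.09004, O = 0.04502.
K2O (M=94.195): mol = 0.13653; K = 0.27306, O = 0.13653.
Al2O3 (M=101.961): mol = 0.18321; Al = 0.36642, O = 0.54963.
SiO2 (M=60.083): mol = 1.08583; Si = 1.08583, O = 2.17166.
ΣO = 2.90284; factor = 8/ΣO = 2.75592.
Si apfu = 1.08583 × 2.75592 = 2.992.

2.992 Si apfu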